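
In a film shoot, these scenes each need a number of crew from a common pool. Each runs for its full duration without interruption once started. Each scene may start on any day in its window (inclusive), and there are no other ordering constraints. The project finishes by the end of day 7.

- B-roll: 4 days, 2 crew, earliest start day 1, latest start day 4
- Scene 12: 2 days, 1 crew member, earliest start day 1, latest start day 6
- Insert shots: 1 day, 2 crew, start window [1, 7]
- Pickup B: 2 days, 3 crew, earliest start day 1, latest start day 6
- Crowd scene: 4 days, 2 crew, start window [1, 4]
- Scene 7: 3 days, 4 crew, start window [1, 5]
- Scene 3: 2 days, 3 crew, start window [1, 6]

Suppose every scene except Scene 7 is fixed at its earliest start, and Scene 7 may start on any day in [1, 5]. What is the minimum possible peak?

13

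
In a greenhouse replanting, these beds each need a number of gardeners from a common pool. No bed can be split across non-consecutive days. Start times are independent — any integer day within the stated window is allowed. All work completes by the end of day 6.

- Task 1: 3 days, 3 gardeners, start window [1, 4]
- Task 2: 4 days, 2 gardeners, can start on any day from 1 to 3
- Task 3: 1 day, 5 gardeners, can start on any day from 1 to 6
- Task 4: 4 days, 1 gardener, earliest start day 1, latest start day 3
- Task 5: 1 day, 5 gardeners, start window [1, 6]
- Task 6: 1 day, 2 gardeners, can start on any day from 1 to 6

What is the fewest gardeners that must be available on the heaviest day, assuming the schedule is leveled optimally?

Early-start (Task 1@1, Task 2@1, Task 3@1, Task 4@1, Task 5@1, Task 6@1) gives peak 18: d1:18  d2:6  d3:6  d4:3  d5:0  d6:0.
Shift Task 3→5, Task 5→6, Task 6→4.
Schedule Task 1@1, Task 2@1, Task 3@5, Task 4@1, Task 5@6, Task 6@4: d1:6  d2:6  d3:6  d4:5  d5:5  d6:5 — peak 6.
Total gardener-days = 33 over 6 days ⇒ peak ≥ ⌈33/6⌉ = 6, so 6 is optimal.

6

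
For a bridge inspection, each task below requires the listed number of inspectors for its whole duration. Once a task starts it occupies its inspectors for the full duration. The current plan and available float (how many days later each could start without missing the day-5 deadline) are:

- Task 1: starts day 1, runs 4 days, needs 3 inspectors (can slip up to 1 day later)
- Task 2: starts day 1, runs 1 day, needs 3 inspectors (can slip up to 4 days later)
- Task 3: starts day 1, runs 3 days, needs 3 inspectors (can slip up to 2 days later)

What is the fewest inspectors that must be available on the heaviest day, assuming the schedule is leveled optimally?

6

Early-start (Task 1@1, Task 2@1, Task 3@1) gives peak 9: d1:9  d2:6  d3:6  d4:3  d5:0.
Shift Task 3→2.
Schedule Task 1@1, Task 2@1, Task 3@2: d1:6  d2:6  d3:6  d4:6  d5:0 — peak 6.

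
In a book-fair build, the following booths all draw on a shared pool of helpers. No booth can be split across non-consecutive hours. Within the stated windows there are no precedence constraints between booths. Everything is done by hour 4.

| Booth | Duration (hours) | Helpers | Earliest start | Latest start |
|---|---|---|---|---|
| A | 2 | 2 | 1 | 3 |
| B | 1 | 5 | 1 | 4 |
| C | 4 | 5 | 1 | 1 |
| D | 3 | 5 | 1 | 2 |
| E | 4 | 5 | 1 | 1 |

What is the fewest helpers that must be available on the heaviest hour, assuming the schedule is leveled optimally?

Early-start (A@1, B@1, C@1, D@1, E@1) gives peak 22: h1:22  h2:17  h3:15  h4:10.
Shift D→2.
Schedule A@1, B@1, C@1, D@2, E@1: h1:17  h2:17  h3:15  h4:15 — peak 17.
No arrangement of the 24 feasible schedules does better.

17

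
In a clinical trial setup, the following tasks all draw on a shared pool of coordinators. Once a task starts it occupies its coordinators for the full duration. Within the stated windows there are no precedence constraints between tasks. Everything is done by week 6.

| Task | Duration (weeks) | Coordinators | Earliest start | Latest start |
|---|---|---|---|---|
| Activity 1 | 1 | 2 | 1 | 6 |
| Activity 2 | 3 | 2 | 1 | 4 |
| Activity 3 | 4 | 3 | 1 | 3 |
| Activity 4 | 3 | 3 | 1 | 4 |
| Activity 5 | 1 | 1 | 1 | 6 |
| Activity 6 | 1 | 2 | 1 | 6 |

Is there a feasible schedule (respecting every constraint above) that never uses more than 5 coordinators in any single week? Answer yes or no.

Total coordinator-weeks = 32; over 6 weeks the average is 32/6 > 5, so some week must exceed 5.

no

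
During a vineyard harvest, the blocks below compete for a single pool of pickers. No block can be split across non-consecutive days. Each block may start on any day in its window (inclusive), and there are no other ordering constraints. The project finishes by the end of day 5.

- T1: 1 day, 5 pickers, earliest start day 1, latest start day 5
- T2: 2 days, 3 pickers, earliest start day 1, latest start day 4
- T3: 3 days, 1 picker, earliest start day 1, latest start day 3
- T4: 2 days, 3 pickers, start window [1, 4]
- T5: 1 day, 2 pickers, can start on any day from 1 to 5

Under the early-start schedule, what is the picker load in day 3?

1

At early start, day 3 has: T3.
Demand: 1 = 1.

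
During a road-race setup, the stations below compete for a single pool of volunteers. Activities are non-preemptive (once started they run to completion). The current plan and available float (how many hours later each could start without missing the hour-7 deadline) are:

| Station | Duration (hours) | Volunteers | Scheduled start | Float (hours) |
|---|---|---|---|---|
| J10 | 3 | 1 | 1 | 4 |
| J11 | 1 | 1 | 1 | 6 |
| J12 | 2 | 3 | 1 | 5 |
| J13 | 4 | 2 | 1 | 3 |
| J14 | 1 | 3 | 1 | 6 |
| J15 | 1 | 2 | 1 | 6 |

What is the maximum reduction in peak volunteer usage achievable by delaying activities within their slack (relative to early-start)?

Early-start peak: h1:12  h2:6  h3:3  h4:2  h5:0  h6:0  h7:0 ⇒ 12.
Leveled (J10@1, J11@1, J12@5, J13@1, J14@7, J15@4): h1:4  h2:3  h3:3  h4:4  h5:3  h6:3  h7:3 ⇒ 4.
Reduction 12 − 4 = 8.

8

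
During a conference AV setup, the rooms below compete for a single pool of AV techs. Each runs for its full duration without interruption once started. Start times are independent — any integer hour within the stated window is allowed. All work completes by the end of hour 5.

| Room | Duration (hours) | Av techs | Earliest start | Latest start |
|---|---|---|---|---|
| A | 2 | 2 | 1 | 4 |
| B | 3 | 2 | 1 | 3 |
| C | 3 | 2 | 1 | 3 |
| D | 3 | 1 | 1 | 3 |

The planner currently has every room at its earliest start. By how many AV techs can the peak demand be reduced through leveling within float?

Early-start peak: h1:7  h2:7  h3:5  h4:0  h5:0 ⇒ 7.
Leveled (A@1, B@1, C@3, D@1): h1:5  h2:5  h3:5  h4:2  h5:2 ⇒ 5.
Reduction 7 − 5 = 2.

2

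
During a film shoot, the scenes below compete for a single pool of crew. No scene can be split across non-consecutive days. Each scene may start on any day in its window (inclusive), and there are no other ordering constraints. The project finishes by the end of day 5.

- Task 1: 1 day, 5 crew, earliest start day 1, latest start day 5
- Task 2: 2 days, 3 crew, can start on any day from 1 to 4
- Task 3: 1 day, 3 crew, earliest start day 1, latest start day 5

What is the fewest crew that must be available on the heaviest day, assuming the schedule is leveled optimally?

Early-start (Task 1@1, Task 2@1, Task 3@1) gives peak 11: d1:11  d2:3  d3:0  d4:0  d5:0.
Shift Task 2→2, Task 3→4.
Schedule Task 1@1, Task 2@2, Task 3@4: d1:5  d2:3  d3:3  d4:3  d5:0 — peak 5.

5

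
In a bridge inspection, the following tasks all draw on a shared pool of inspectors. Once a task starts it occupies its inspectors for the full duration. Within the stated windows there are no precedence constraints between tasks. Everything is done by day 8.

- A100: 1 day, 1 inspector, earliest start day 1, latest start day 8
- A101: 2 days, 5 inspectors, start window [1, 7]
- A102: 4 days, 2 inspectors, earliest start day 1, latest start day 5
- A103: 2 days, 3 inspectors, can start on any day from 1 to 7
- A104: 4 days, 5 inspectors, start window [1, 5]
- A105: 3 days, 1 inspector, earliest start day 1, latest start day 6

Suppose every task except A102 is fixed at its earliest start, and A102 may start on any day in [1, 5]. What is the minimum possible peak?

15

A102@1: d1:17  d2:16  d3:8  d4:7  d5:0  d6:0  d7:0  d8:0 → peak 17
A102@2: d1:15  d2:16  d3:8  d4:7  d5:2  d6:0  d7:0  d8:0 → peak 16
A102@3: d1:15  d2:14  d3:8  d4:7  d5:2  d6:2  d7:0  d8:0 → peak 15
A102@4: d1:15  d2:14  d3:6  d4:7  d5:2  d6:2  d7:2  d8:0 → peak 15
A102@5: d1:15  d2:14  d3:6  d4:5  d5:2  d6:2  d7:2  d8:2 → peak 15
Best is A102@3, peak 15.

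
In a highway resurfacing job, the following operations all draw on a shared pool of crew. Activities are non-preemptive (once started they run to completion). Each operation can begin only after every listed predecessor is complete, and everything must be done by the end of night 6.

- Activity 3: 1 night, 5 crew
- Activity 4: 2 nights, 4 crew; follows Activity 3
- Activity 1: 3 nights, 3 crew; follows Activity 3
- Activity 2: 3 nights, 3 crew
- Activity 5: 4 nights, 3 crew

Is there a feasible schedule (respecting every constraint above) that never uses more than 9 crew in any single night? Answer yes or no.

Schedule Activity 3@1, Activity 4@2, Activity 1@4, Activity 2@4, Activity 5@1: n1:8  n2:7  n3:7  n4:9  n5:6  n6:6 — peak 9 ≤ 9.

yes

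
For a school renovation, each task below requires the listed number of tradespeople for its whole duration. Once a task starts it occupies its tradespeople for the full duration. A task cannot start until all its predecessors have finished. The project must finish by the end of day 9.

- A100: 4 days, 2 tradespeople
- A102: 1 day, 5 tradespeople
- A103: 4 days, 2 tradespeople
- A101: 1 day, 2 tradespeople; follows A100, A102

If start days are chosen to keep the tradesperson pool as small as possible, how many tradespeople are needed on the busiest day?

5

Early-start (A100@1, A102@1, A103@1, A101@5) gives peak 9: d1:9  d2:4  d3:4  d4:4  d5:2  d6:0  d7:0  d8:0  d9:0.
Shift A102→5, A101→6.
Schedule A100@1, A102@5, A103@1, A101@6: d1:4  d2:4  d3:4  d4:4  d5:5  d6:2  d7:0  d8:0  d9:0 — peak 5.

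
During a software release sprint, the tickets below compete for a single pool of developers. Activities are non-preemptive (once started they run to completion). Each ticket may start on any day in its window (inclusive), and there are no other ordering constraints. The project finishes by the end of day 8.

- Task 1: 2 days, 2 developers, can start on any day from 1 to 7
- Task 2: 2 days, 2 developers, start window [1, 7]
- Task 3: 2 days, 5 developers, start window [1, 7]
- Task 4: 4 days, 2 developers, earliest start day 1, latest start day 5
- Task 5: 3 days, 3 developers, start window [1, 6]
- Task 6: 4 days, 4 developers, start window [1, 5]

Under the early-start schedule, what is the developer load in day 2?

At early start, day 2 has: Task 1, Task 2, Task 3, Task 4, Task 5, Task 6.
Demand: 2 + 2 + 5 + 2 + 3 + 4 = 18.

18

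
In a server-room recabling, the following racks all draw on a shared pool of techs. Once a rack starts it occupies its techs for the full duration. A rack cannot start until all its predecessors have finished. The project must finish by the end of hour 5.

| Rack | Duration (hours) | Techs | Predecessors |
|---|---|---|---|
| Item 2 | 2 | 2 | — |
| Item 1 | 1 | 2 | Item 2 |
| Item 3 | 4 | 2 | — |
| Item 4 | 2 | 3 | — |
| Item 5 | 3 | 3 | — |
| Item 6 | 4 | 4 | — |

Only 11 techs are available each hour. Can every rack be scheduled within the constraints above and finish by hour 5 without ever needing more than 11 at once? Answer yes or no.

Schedule Item 2@1, Item 1@3, Item 3@1, Item 4@1, Item 5@3, Item 6@1: h1:11  h2:11  h3:11  h4:9  h5:3 — peak 11 ≤ 11.

yes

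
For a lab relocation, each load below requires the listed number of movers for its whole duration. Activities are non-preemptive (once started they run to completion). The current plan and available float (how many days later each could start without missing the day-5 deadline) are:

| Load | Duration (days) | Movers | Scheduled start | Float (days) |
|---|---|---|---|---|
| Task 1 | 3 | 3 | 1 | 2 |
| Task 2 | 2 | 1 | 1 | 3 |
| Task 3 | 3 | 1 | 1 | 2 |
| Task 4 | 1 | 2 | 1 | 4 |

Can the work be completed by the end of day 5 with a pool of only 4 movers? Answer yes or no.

yes

Schedule Task 1@1, Task 2@1, Task 3@3, Task 4@4: d1:4  d2:4  d3:4  d4:3  d5:1 — peak 4 ≤ 4.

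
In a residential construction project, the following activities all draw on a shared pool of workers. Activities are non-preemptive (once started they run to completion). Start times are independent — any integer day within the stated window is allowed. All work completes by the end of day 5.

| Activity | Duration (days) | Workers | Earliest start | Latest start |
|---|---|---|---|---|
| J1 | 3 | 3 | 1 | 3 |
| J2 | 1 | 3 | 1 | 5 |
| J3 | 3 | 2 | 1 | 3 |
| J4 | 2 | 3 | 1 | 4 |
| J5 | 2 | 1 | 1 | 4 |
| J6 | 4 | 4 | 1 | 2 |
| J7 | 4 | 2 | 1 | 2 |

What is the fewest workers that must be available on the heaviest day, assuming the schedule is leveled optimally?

Early-start (J1@1, J2@1, J3@1, J4@1, J5@1, J6@1, J7@1) gives peak 18: d1:18  d2:15  d3:11  d4:6  d5:0.
Shift J4→4, J5→4, J6→2.
Schedule J1@1, J2@1, J3@1, J4@4, J5@4, J6@2, J7@1: d1:10  d2:11  d3:11  d4:10  d5:8 — peak 11.

11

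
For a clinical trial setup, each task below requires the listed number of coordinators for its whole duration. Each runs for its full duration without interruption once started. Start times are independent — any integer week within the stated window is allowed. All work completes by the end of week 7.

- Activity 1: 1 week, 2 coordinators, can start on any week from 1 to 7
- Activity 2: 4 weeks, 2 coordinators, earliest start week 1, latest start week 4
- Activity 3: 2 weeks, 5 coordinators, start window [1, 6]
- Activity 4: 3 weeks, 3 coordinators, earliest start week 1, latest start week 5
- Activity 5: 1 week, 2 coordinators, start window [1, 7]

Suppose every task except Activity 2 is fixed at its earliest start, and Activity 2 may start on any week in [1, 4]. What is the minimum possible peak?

Activity 2@1: w1:14  w2:10  w3:5  w4:2  w5:0  w6:0  w7:0 → peak 14
Activity 2@2: w1:12  w2:10  w3:5  w4:2  w5:2  w6:0  w7:0 → peak 12
Activity 2@3: w1:12  w2:8  w3:5  w4:2  w5:2  w6:2  w7:0 → peak 12
Activity 2@4: w1:12  w2:8  w3:3  w4:2  w5:2  w6:2  w7:2 → peak 12
Best is Activity 2@2, peak 12.

12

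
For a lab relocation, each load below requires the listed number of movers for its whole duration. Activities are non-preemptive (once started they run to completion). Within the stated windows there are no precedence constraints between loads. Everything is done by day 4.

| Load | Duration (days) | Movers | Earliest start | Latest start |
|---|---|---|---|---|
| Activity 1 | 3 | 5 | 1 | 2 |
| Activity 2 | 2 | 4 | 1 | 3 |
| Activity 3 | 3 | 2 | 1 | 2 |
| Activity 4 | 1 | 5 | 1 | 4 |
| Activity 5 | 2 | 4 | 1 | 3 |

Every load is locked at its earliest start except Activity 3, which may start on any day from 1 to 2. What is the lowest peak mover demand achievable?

18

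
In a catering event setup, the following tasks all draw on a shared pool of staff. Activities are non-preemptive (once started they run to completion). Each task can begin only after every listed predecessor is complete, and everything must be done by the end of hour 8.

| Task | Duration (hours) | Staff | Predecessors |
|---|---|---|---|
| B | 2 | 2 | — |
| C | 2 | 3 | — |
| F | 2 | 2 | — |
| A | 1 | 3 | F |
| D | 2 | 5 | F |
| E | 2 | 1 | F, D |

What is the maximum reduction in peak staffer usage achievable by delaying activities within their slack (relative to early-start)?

Early-start peak: h1:7  h2:7  h3:8  h4:5  h5:1  h6:1  h7:0  h8:0 ⇒ 8.
Leveled (B@1, C@1, F@3, A@7, D@5, E@7): h1:5  h2:5  h3:2  h4:2  h5:5  h6:5  h7:4  h8:1 ⇒ 5.
Reduction 8 − 5 = 3.

3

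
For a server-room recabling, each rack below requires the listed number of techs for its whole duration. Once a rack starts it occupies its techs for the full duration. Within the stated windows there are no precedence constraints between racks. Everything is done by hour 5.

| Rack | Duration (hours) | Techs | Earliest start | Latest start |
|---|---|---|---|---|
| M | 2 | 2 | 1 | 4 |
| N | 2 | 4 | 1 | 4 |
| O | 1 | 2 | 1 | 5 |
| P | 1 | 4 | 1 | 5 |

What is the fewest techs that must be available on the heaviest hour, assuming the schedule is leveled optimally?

4

Early-start (M@1, N@1, O@1, P@1) gives peak 12: h1:12  h2:6  h3:0  h4:0  h5:0.
Shift N→3, P→5.
Schedule M@1, N@3, O@1, P@5: h1:4  h2:2  h3:4  h4:4  h5:4 — peak 4.
Total tech-hours = 18 over 5 hours ⇒ peak ≥ ⌈18/5⌉ = 4, so 4 is optimal.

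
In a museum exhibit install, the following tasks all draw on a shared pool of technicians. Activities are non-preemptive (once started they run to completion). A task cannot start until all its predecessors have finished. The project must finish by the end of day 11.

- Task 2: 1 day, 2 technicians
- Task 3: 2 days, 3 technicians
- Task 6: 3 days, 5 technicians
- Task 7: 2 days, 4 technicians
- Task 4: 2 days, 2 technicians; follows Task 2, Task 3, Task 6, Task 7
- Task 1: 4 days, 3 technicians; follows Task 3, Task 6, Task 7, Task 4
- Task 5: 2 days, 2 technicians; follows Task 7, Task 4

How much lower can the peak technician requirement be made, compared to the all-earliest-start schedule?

7

Early-start peak: d1:14  d2:12  d3:5  d4:2  d5:2  d6:5  d7:5  d8:3  d9:3  d10:0  d11:0 ⇒ 14.
Leveled (Task 2@1, Task 3@4, Task 6@1, Task 7@4, Task 4@6, Task 1@8, Task 5@8): d1:7  d2:5  d3:5  d4:7  d5:7  d6:2  d7:2  d8:5  d9:5  d10:3  d11:3 ⇒ 7.
Reduction 14 − 7 = 7.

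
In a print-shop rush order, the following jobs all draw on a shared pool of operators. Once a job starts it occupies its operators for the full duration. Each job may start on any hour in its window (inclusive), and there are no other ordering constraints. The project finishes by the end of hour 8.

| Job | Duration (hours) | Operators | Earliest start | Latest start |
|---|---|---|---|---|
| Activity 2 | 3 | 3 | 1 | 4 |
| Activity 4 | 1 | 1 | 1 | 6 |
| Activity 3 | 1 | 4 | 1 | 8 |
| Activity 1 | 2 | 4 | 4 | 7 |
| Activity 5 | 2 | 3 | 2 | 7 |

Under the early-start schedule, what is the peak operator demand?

8

Early-start schedule: Activity 2@1, Activity 4@1, Activity 3@1, Activity 1@4, Activity 5@2.
Load per hour: hour 1: 8, hour 2: 6, hour 3: 6, hour 4: 4, hour 5: 4, hour 6: 0, hour 7: 0, hour 8: 0.
Peak is 8.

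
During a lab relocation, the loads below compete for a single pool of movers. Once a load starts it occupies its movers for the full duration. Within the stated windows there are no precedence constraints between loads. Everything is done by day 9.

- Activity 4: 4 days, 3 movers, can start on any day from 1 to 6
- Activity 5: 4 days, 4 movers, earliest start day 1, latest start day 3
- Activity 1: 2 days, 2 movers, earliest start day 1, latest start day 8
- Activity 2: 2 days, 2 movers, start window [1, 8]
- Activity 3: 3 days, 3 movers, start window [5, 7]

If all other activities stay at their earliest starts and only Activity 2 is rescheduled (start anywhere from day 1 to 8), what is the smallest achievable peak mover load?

Activity 2@1: d1:11  d2:11  d3:7  d4:7  d5:3  d6:3  d7:3  d8:0  d9:0 → peak 11
Activity 2@2: d1:9  d2:11  d3:9  d4:7  d5:3  d6:3  d7:3  d8:0  d9:0 → peak 11
Activity 2@3: d1:9  d2:9  d3:9  d4:9  d5:3  d6:3  d7:3  d8:0  d9:0 → peak 9
Activity 2@4: d1:9  d2:9  d3:7  d4:9  d5:5  d6:3  d7:3  d8:0  d9:0 → peak 9
Activity 2@5: d1:9  d2:9  d3:7  d4:7  d5:5  d6:5  d7:3  d8:0  d9:0 → peak 9
Activity 2@6: d1:9  d2:9  d3:7  d4:7  d5:3  d6:5  d7:5  d8:0  d9:0 → peak 9
Activity 2@7: d1:9  d2:9  d3:7  d4:7  d5:3  d6:3  d7:5  d8:2  d9:0 → peak 9
Activity 2@8: d1:9  d2:9  d3:7  d4:7  d5:3  d6:3  d7:3  d8:2  d9:2 → peak 9
Best is Activity 2@3, peak 9.

9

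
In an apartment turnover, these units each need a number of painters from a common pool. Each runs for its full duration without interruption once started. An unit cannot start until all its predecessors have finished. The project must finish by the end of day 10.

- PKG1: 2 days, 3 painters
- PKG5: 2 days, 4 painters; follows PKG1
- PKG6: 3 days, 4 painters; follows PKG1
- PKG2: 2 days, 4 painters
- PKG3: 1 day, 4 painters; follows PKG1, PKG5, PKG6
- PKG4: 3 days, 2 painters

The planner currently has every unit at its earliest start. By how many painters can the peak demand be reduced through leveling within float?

4

Early-start peak: d1:9  d2:9  d3:10  d4:8  d5:4  d6:4  d7:0  d8:0  d9:0  d10:0 ⇒ 10.
Leveled (PKG1@1, PKG5@3, PKG6@5, PKG2@8, PKG3@10, PKG4@1): d1:5  d2:5  d3:6  d4:4  d5:4  d6:4  d7:4  d8:4  d9:4  d10:4 ⇒ 6.
Reduction 10 − 6 = 4.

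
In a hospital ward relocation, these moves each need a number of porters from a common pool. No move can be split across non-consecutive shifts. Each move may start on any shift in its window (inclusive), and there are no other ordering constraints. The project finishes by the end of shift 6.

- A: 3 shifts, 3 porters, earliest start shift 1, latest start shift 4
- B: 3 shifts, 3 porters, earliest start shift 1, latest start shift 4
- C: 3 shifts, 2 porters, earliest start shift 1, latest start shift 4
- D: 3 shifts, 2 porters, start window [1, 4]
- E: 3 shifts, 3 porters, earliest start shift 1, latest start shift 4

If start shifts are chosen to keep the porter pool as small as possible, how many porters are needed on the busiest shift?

7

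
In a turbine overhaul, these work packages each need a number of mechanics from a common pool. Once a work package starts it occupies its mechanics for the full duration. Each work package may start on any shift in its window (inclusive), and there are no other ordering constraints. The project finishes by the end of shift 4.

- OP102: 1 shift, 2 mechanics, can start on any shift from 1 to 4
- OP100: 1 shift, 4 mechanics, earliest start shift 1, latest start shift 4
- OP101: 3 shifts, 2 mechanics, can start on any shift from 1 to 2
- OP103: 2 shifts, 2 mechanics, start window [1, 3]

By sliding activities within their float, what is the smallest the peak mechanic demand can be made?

4

Early-start (OP102@1, OP100@1, OP101@1, OP103@1) gives peak 10: s1:10  s2:4  s3:2  s4:0.
Shift OP100→4, OP103→2.
Schedule OP102@1, OP100@4, OP101@1, OP103@2: s1:4  s2:4  s3:4  s4:4 — peak 4.
Total mechanic-shifts = 16 over 4 shifts ⇒ peak ≥ ⌈16/4⌉ = 4, so 4 is optimal.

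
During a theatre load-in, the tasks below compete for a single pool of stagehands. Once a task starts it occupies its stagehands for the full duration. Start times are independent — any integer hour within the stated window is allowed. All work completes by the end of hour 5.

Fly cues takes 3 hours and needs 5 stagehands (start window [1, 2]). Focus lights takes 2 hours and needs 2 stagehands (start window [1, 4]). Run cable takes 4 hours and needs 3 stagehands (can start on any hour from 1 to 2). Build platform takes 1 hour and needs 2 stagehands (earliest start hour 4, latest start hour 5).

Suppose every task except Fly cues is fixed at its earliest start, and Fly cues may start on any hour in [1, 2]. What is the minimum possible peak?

Fly cues@1: h1:10  h2:10  h3:8  h4:5  h5:0 → peak 10
Fly cues@2: h1:5  h2:10  h3:8  h4:10  h5:0 → peak 10
Best is Fly cues@1, peak 10.

10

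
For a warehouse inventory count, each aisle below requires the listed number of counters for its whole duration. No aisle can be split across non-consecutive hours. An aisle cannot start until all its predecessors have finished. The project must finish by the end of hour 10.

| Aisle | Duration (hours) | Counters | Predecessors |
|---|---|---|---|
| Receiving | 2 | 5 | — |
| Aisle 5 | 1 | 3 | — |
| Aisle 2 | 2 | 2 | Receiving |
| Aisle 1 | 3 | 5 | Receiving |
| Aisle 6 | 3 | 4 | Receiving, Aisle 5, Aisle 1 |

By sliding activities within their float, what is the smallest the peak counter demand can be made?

Early-start (Receiving@1, Aisle 5@1, Aisle 2@3, Aisle 1@3, Aisle 6@6) gives peak 8: h1:8  h2:5  h3:7  h4:7  h5:5  h6:4  h7:4  h8:4  h9:0  h10:0.
Shift Aisle 5→3, Aisle 1→5, Aisle 6→8.
Schedule Receiving@1, Aisle 5@3, Aisle 2@3, Aisle 1@5, Aisle 6@8: h1:5  h2:5  h3:5  h4:2  h5:5  h6:5  h7:5  h8:4  h9:4  h10:4 — peak 5.
Total counter-hours = 44 over 10 hours ⇒ peak ≥ ⌈44/10⌉ = 5, so 5 is optimal.

5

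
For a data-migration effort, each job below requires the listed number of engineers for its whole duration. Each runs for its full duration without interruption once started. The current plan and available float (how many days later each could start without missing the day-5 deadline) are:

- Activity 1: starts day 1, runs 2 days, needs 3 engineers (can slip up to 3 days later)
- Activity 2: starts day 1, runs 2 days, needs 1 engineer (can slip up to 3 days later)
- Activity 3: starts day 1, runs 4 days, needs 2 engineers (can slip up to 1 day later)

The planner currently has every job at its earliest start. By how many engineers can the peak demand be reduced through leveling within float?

Early-start peak: d1:6  d2:6  d3:2  d4:2  d5:0 ⇒ 6.
Leveled (Activity 1@1, Activity 2@3, Activity 3@1): d1:5  d2:5  d3:3  d4:3  d5:0 ⇒ 5.
Reduction 6 − 5 = 1.

1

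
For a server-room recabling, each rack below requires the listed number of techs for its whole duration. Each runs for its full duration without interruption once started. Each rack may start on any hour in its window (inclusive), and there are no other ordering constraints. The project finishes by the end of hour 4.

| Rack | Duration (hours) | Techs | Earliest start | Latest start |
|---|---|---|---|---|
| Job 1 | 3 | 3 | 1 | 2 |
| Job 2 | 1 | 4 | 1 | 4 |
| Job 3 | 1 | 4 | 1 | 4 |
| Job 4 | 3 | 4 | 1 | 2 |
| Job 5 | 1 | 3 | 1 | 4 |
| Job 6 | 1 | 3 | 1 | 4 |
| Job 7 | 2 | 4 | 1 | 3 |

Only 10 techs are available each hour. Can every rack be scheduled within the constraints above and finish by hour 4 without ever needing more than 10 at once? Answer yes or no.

Total tech-hours = 43; over 4 hours the average is 43/4 > 10, so some hour must exceed 10.

no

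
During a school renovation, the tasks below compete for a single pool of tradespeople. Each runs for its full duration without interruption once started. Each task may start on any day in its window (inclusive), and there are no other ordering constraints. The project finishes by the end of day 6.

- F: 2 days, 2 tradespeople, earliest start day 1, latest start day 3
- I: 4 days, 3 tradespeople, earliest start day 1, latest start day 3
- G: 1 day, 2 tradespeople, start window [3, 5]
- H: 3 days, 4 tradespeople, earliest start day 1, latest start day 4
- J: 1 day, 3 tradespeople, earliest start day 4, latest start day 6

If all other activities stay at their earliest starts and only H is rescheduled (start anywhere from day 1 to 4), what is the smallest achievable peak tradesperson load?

9

H@1: d1:9  d2:9  d3:9  d4:6  d5:0  d6:0 → peak 9
H@2: d1:5  d2:9  d3:9  d4:10  d5:0  d6:0 → peak 10
H@3: d1:5  d2:5  d3:9  d4:10  d5:4  d6:0 → peak 10
H@4: d1:5  d2:5  d3:5  d4:10  d5:4  d6:4 → peak 10
Best is H@1, peak 9.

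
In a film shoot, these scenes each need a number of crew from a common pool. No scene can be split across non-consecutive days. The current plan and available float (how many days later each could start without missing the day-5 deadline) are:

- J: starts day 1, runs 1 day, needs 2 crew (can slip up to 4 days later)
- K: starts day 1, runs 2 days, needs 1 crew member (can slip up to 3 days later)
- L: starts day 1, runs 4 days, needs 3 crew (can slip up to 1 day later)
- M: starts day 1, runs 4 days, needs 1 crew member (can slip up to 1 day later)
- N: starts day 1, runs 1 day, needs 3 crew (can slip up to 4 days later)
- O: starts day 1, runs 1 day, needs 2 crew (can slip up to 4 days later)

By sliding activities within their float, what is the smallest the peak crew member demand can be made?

Early-start (J@1, K@1, L@1, M@1, N@1, O@1) gives peak 12: d1:12  d2:5  d3:4  d4:4  d5:0.
Shift M→2, N→5, O→3.
Schedule J@1, K@1, L@1, M@2, N@5, O@3: d1:6  d2:5  d3:6  d4:4  d5:4 — peak 6.

6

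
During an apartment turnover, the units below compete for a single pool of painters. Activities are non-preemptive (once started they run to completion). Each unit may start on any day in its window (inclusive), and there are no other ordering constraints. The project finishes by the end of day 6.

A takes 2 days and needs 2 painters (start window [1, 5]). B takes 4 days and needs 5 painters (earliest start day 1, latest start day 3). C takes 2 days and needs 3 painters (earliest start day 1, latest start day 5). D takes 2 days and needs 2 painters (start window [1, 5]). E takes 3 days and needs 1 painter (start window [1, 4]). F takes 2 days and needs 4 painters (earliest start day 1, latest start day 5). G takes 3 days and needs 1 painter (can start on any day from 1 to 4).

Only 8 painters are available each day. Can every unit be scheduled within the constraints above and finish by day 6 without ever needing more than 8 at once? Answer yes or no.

yes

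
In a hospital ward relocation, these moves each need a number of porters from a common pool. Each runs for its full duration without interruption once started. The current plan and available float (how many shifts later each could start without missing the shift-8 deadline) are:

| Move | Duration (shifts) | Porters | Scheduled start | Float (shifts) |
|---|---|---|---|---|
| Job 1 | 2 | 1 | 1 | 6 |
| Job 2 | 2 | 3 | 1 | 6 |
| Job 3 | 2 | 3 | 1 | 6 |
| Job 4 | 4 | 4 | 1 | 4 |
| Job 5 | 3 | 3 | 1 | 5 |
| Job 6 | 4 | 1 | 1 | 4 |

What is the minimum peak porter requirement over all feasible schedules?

6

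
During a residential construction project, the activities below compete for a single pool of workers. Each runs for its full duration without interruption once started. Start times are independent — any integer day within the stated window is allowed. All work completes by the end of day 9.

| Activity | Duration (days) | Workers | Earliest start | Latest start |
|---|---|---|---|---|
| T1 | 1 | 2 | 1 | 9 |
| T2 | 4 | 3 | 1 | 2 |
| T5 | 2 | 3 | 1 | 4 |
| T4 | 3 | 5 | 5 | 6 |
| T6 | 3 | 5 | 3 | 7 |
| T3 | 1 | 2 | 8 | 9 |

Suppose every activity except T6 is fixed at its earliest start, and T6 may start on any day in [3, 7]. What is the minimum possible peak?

T6@3: d1:8  d2:6  d3:8  d4:8  d5:10  d6:5  d7:5  d8:2  d9:0 → peak 10
T6@4: d1:8  d2:6  d3:3  d4:8  d5:10  d6:10  d7:5  d8:2  d9:0 → peak 10
T6@5: d1:8  d2:6  d3:3  d4:3  d5:10  d6:10  d7:10  d8:2  d9:0 → peak 10
T6@6: d1:8  d2:6  d3:3  d4:3  d5:5  d6:10  d7:10  d8:7  d9:0 → peak 10
T6@7: d1:8  d2:6  d3:3  d4:3  d5:5  d6:5  d7:10  d8:7  d9:5 → peak 10
Best is T6@3, peak 10.

10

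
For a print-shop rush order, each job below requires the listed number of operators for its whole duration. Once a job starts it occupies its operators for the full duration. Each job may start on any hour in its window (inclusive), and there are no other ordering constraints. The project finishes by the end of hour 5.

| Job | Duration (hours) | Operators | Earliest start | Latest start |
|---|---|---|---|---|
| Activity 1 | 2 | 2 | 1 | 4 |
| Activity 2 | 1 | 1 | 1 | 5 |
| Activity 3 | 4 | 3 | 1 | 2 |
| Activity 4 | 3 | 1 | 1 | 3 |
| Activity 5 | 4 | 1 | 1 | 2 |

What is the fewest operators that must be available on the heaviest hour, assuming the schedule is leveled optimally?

6

Early-start (Activity 1@1, Activity 2@1, Activity 3@1, Activity 4@1, Activity 5@1) gives peak 8: h1:8  h2:7  h3:5  h4:4  h5:0.
Shift Activity 4→3, Activity 5→2.
Schedule Activity 1@1, Activity 2@1, Activity 3@1, Activity 4@3, Activity 5@2: h1:6  h2:6  h3:5  h4:5  h5:2 — peak 6.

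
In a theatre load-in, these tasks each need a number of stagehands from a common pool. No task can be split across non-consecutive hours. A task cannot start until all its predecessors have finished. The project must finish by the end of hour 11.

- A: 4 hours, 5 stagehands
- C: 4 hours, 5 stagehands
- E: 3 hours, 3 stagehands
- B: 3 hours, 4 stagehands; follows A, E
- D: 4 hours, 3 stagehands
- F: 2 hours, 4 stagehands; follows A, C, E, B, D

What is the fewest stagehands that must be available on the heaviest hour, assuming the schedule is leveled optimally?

Early-start (A@1, C@1, E@1, B@5, D@1, F@8) gives peak 16: h1:16  h2:16  h3:16  h4:13  h5:4  h6:4  h7:4  h8:4  h9:4  h10:0  h11:0.
Shift C→5, F→9.
Schedule A@1, C@5, E@1, B@5, D@1, F@9: h1:11  h2:11  h3:11  h4:8  h5:9  h6:9  h7:9  h8:5  h9:4  h10:4  h11:0 — peak 11.

11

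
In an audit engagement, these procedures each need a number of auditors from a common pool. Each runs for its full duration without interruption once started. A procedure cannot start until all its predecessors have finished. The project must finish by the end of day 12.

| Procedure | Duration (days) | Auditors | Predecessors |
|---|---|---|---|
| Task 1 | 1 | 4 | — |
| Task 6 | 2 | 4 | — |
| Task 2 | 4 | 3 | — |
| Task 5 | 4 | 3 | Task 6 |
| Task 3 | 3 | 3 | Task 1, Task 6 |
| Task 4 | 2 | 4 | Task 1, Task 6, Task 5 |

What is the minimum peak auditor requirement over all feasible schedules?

6

Early-start (Task 1@1, Task 6@1, Task 2@1, Task 5@3, Task 3@3, Task 4@7) gives peak 11: d1:11  d2:7  d3:9  d4:9  d5:6  d6:3  d7:4  d8:4  d9:0  d10:0  d11:0  d12:0.
Shift Task 6→2, Task 2→4, Task 5→4, Task 3→8, Task 4→11.
Schedule Task 1@1, Task 6@2, Task 2@4, Task 5@4, Task 3@8, Task 4@11: d1:4  d2:4  d3:4  d4:6  d5:6  d6:6  d7:6  d8:3  d9:3  d10:3  d11:4  d12:4 — peak 6.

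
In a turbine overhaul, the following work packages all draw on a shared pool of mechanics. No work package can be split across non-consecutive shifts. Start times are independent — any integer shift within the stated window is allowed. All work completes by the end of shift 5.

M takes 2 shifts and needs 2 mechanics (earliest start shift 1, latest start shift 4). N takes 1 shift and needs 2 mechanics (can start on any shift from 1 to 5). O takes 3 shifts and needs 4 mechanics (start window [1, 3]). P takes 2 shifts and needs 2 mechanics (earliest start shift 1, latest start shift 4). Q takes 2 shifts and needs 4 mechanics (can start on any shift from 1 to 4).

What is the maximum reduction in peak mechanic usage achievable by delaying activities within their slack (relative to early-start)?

8

Early-start peak: s1:14  s2:12  s3:4  s4:0  s5:0 ⇒ 14.
Leveled (M@1, N@3, O@1, P@4, Q@4): s1:6  s2:6  s3:6  s4:6  s5:6 ⇒ 6.
Reduction 14 − 6 = 8.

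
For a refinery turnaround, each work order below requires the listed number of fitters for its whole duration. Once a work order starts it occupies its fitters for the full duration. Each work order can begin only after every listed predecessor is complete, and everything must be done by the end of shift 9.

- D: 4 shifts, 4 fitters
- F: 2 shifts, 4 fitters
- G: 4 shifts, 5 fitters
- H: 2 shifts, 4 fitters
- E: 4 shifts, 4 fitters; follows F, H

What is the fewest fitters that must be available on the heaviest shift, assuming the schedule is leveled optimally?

Early-start (D@1, F@1, G@1, H@1, E@3) gives peak 17: s1:17  s2:17  s3:13  s4:13  s5:4  s6:4  s7:0  s8:0  s9:0.
Shift G→5, H→3, E→5.
Schedule D@1, F@1, G@5, H@3, E@5: s1:8  s2:8  s3:8  s4:8  s5:9  s6:9  s7:9  s8:9  s9:0 — peak 9.

9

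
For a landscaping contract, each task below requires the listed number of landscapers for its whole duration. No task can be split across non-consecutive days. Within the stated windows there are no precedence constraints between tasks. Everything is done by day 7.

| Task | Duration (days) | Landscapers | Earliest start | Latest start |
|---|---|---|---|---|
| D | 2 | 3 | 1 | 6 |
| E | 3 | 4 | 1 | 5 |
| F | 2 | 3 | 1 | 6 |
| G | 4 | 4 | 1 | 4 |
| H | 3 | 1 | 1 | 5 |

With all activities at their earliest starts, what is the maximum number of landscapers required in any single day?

Early-start schedule: D@1, E@1, F@1, G@1, H@1.
Load per day: day 1: 15, day 2: 15, day 3: 9, day 4: 4, day 5: 0, day 6: 0, day 7: 0.
Peak is 15.

15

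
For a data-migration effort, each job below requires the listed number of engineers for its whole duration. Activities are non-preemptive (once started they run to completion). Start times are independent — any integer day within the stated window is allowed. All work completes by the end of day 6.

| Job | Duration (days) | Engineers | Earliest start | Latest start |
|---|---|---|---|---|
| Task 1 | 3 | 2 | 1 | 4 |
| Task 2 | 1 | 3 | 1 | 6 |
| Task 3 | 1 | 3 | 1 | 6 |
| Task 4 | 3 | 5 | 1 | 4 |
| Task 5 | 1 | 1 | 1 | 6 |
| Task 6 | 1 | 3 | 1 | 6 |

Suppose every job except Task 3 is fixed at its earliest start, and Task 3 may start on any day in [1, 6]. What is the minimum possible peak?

Task 3@1: d1:17  d2:7  d3:7  d4:0  d5:0  d6:0 → peak 17
Task 3@2: d1:14  d2:10  d3:7  d4:0  d5:0  d6:0 → peak 14
Task 3@3: d1:14  d2:7  d3:10  d4:0  d5:0  d6:0 → peak 14
Task 3@4: d1:14  d2:7  d3:7  d4:3  d5:0  d6:0 → peak 14
Task 3@5: d1:14  d2:7  d3:7  d4:0  d5:3  d6:0 → peak 14
Task 3@6: d1:14  d2:7  d3:7  d4:0  d5:0  d6:3 → peak 14
Best is Task 3@2, peak 14.

14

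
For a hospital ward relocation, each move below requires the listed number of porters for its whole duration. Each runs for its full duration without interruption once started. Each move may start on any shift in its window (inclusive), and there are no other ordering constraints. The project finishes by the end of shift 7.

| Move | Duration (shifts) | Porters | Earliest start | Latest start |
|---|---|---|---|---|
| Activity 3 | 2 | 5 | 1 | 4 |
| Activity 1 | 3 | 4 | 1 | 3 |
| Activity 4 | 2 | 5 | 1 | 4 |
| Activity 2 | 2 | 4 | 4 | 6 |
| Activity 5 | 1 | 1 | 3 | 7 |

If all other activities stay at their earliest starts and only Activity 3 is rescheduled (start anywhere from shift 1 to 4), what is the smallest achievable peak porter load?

9

Activity 3@1: s1:14  s2:14  s3:5  s4:4  s5:4  s6:0  s7:0 → peak 14
Activity 3@2: s1:9  s2:14  s3:10  s4:4  s5:4  s6:0  s7:0 → peak 14
Activity 3@3: s1:9  s2:9  s3:10  s4:9  s5:4  s6:0  s7:0 → peak 10
Activity 3@4: s1:9  s2:9  s3:5  s4:9  s5:9  s6:0  s7:0 → peak 9
Best is Activity 3@4, peak 9.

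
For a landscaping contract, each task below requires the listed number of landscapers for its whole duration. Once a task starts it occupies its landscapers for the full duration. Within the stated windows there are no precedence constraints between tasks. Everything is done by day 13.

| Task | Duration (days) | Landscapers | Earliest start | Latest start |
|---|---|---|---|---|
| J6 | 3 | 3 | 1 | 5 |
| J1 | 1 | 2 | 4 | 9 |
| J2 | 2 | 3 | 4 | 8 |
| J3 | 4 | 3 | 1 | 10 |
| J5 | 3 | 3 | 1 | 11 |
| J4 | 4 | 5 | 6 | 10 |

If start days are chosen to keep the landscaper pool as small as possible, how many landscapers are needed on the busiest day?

6

Early-start (J6@1, J1@4, J2@4, J3@1, J5@1, J4@6) gives peak 9: d1:9  d2:9  d3:9  d4:8  d5:3  d6:5  d7:5  d8:5  d9:5  d10:0  d11:0  d12:0  d13:0.
Shift J3→5, J4→9.
Schedule J6@1, J1@4, J2@4, J3@5, J5@1, J4@9: d1:6  d2:6  d3:6  d4:5  d5:6  d6:3  d7:3  d8:3  d9:5  d10:5  d11:5  d12:5  d13:0 — peak 6.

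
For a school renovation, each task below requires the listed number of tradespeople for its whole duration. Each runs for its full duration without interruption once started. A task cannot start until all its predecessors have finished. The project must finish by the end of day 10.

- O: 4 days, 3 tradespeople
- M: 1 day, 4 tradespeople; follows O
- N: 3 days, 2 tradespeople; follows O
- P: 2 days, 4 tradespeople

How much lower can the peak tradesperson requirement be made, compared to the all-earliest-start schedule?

Early-start peak: d1:7  d2:7  d3:3  d4:3  d5:6  d6:2  d7:2  d8:0  d9:0  d10:0 ⇒ 7.
Leveled (O@1, M@5, N@6, P@9): d1:3  d2:3  d3:3  d4:3  d5:4  d6:2  d7:2  d8:2  d9:4  d10:4 ⇒ 4.
Reduction 7 − 4 = 3.

3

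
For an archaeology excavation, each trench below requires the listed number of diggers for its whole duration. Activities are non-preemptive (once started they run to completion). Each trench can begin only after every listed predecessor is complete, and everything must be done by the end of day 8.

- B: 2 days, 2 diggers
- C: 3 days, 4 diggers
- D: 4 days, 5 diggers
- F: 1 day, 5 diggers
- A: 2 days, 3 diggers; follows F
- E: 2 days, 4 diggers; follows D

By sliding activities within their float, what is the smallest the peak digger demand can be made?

Early-start (B@1, C@1, D@1, F@1, A@2, E@5) gives peak 16: d1:16  d2:14  d3:12  d4:5  d5:4  d6:4  d7:0  d8:0.
Shift C→6, D→2, A→3, E→6.
Schedule B@1, C@6, D@2, F@1, A@3, E@6: d1:7  d2:7  d3:8  d4:8  d5:5  d6:8  d7:8  d8:4 — peak 8.

8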